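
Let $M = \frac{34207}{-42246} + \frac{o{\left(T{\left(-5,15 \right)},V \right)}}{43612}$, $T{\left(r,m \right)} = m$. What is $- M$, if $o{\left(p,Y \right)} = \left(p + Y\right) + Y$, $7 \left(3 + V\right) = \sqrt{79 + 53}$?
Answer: $\frac{745727735}{921216276} - \frac{\sqrt{33}}{76321} \approx 0.80943$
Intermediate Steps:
$V = -3 + \frac{2 \sqrt{33}}{7}$ ($V = -3 + \frac{\sqrt{79 + 53}}{7} = -3 + \frac{\sqrt{132}}{7} = -3 + \frac{2 \sqrt{33}}{7} \approx -1.3587$)
$o{\left(p,Y \right)} = p + 2 Y$ ($o{\left(p,Y \right)} = \left(Y + p\right) + Y = p + 2 Y$)
$M = - \frac{745727735}{921216276} + \frac{\sqrt{33}}{76321}$ ($M = \frac{34207}{-42246} + \frac{15 + 2 \left(-3 + \frac{2 \sqrt{33}}{7}\right)}{43612} = 34207 \left(- \frac{1}{42246}\right) + \left(15 - \left(6 - \frac{4 \sqrt{33}}{7}\right)\right) \frac{1}{43612} = - \frac{34207}{42246} + \left(9 + \frac{4 \sqrt{33}}{7}\right) \frac{1}{43612} = - \frac{34207}{42246} + \left(\frac{9}{43612} + \frac{\sqrt{33}}{76321}\right) = - \frac{745727735}{921216276} + \frac{\sqrt{33}}{76321} \approx -0.80943$)
$- M = - (- \frac{745727735}{921216276} + \frac{\sqrt{33}}{76321}) = \frac{745727735}{921216276} - \frac{\sqrt{33}}{76321}$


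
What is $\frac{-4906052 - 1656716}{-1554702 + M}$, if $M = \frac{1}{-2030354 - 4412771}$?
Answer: $\frac{42284734570000}{10017139323751} \approx 4.2212$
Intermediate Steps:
$M = - \frac{1}{6443125}$ ($M = \frac{1}{-6443125} = - \frac{1}{6443125} \approx -1.552 \cdot 10^{-7}$)
$\frac{-4906052 - 1656716}{-1554702 + M} = \frac{-4906052 - 1656716}{-1554702 - \frac{1}{6443125}} = - \frac{6562768}{- \frac{10017139323751}{6443125}} = \left(-6562768\right) \left(- \frac{6443125}{10017139323751}\right) = \frac{42284734570000}{10017139323751}$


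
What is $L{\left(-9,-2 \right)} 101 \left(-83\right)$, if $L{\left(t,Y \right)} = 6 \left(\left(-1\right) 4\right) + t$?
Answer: $276639$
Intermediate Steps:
$L{\left(t,Y \right)} = -24 + t$ ($L{\left(t,Y \right)} = 6 \left(-4\right) + t = -24 + t$)
$L{\left(-9,-2 \right)} 101 \left(-83\right) = \left(-24 - 9\right) 101 \left(-83\right) = \left(-33\right) 101 \left(-83\right) = \left(-3333\right) \left(-83\right) = 276639$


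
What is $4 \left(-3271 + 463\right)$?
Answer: $-11232$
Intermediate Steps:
$4 \left(-3271 + 463\right) = 4 \left(-2808\right) = -11232$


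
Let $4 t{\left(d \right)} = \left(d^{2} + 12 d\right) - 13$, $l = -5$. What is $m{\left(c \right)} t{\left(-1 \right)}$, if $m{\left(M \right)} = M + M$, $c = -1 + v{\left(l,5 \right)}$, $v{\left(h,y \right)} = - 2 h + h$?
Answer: $-48$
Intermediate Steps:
$v{\left(h,y \right)} = - h$
$c = 4$ ($c = -1 - -5 = -1 + 5 = 4$)
$t{\left(d \right)} = - \frac{13}{4} + 3 d + \frac{d^{2}}{4}$ ($t{\left(d \right)} = \frac{\left(d^{2} + 12 d\right) - 13}{4} = \frac{-13 + d^{2} + 12 d}{4} = - \frac{13}{4} + 3 d + \frac{d^{2}}{4}$)
$m{\left(M \right)} = 2 M$
$m{\left(c \right)} t{\left(-1 \right)} = 2 \cdot 4 \left(- \frac{13}{4} + 3 \left(-1\right) + \frac{\left(-1\right)^{2}}{4}\right) = 8 \left(- \frac{13}{4} - 3 + \frac{1}{4} \cdot 1\right) = 8 \left(- \frac{13}{4} - 3 + \frac{1}{4}\right) = 8 \left(-6\right) = -48$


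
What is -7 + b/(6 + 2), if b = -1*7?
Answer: -63/8 ≈ -7.8750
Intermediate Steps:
b = -7
-7 + b/(6 + 2) = -7 - 7/(6 + 2) = -7 - 7/8 = -63/8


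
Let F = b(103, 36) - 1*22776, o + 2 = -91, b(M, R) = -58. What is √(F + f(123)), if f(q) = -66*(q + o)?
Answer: I*√24814 ≈ 157.52*I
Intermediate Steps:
o = -93 (o = -2 - 91 = -93)
F = -22834 (F = -58 - 1*22776 = -58 - 22776 = -22834)
f(q) = 6138 - 66*q (f(q) = -66*(q - 93) = -66*(-93 + q) = 6138 - 66*q)
√(F + f(123)) = √(-22834 + (6138 - 66*123)) = √(-22834 + (6138 - 8118)) = √(-22834 - 1980) = √(-24814) = I*√24814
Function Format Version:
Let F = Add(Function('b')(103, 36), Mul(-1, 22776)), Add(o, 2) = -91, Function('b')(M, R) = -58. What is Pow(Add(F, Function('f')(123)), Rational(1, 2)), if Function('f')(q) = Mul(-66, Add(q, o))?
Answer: Mul(I, Pow(24814, Rational(1, 2))) ≈ Mul(157.52, I)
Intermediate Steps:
o = -93 (o = Add(-2, -91) = -93)
F = -22834 (F = Add(-58, Mul(-1, 22776)) = Add(-58, -22776) = -22834)
Function('f')(q) = Add(6138, Mul(-66, q)) (Function('f')(q) = Mul(-66, Add(q, -93)) = Mul(-66, Add(-93, q)) = Add(6138, Mul(-66, q)))
Pow(Add(F, Function('f')(123)), Rational(1, 2)) = Pow(Add(-22834, Add(6138, Mul(-66, 123))), Rational(1, 2)) = Pow(Add(-22834, Add(6138, -8118)), Rational(1, 2)) = Pow(Add(-22834, -1980), Rational(1, 2)) = Pow(-24814, Rational(1, 2)) = Mul(I, Pow(24814, Rational(1, 2)))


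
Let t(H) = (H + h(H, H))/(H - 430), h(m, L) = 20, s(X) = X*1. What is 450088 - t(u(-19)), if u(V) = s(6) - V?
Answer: 4050793/9 ≈ 4.5009e+5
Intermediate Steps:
s(X) = X
u(V) = 6 - V
t(H) = (20 + H)/(-430 + H) (t(H) = (H + 20)/(H - 430) = (20 + H)/(-430 + H))
450088 - t(u(-19)) = 450088 - (20 + (6 - 1*(-19)))/(-430 + (6 - 1*(-19))) = 450088 - (20 + (6 + 19))/(-430 + (6 + 19)) = 450088 - (20 + 25)/(-430 + 25) = 450088 - 45/(-405) = 450088 - (-1)*45/405 = 450088 - 1*(-⅑) = 450088 + ⅑ = 4050793/9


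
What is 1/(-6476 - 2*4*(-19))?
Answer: -1/6324 ≈ -0.00015813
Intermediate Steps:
1/(-6476 - 2*4*(-19)) = 1/(-6476 - 8*(-19)) = 1/(-6476 + 152) = 1/(-6324) = -1/6324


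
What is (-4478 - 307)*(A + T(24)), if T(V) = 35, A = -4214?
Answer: 19996515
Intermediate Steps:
(-4478 - 307)*(A + T(24)) = (-4478 - 307)*(-4214 + 35) = -4785*(-4179) = 19996515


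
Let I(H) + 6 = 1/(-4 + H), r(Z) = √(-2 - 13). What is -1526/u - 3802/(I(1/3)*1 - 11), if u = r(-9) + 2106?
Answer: 30813408947/140449615 + 1526*I*√15/4435251 ≈ 219.39 + 0.0013325*I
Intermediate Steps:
r(Z) = I*√15 (r(Z) = √(-15) = I*√15)
I(H) = -6 + 1/(-4 + H)
u = 2106 + I*√15 (u = I*√15 + 2106 = 2106 + I*√15 ≈ 2106.0 + 3.873*I)
-1526/u - 3802/(I(1/3)*1 - 11) = -1526/(2106 + I*√15) - 3802/(((25 - 6/3)/(-4 + 1/3))*1 - 11) = -1526/(2106 + I*√15) - 3802/(((25 - 6*⅓)/(-4 + ⅓))*1 - 11) = -1526/(2106 + I*√15) - 3802/(((25 - 2)/(-11/3))*1 - 11) = -1526/(2106 + I*√15) - 3802/(-3/11*23*1 - 11) = -1526/(2106 + I*√15) - 3802/(-69/11*1 - 11) = -1526/(2106 + I*√15) - 3802/(-69/11 - 11) = -1526/(2106 + I*√15) - 3802/(-190/11) = -1526/(2106 + I*√15) - 3802*(-11/190) = -1526/(2106 + I*√15) + 20911/95 = 20911/95 - 1526/(2106 + I*√15)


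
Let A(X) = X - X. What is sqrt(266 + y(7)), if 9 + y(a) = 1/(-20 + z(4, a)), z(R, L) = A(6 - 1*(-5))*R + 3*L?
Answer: sqrt(258) ≈ 16.062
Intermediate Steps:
A(X) = 0
z(R, L) = 3*L (z(R, L) = 0*R + 3*L = 0 + 3*L = 3*L)
y(a) = -9 + 1/(-20 + 3*a)
sqrt(266 + y(7)) = sqrt(266 + (181 - 27*7)/(-20 + 3*7)) = sqrt(266 + (181 - 189)/(-20 + 21)) = sqrt(266 - 8/1) = sqrt(266 + 1*(-8)) = sqrt(266 - 8) = sqrt(258)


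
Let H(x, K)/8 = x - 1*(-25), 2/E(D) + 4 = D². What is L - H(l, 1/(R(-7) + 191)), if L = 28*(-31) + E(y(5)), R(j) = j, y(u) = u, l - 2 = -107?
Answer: -4786/21 ≈ -227.90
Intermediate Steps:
l = -105 (l = 2 - 107 = -105)
E(D) = 2/(-4 + D²)
H(x, K) = 200 + 8*x (H(x, K) = 8*(x - 1*(-25)) = 8*(x + 25) = 8*(25 + x) = 200 + 8*x)
L = -18226/21 (L = 28*(-31) + 2/(-4 + 5²) = -868 + 2/(-4 + 25) = -868 + 2/21 = -18226/21 ≈ -867.90)
L - H(l, 1/(R(-7) + 191)) = -18226/21 - (200 + 8*(-105)) = -18226/21 - (200 - 840) = -18226/21 - 1*(-640) = -18226/21 + 640 = -4786/21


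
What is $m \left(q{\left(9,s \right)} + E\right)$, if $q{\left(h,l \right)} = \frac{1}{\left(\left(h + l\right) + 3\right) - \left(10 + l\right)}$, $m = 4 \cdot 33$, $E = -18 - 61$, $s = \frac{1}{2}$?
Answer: $-10362$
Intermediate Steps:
$s = \frac{1}{2} \approx 0.5$
$E = -79$ ($E = -18 - 61 = -79$)
$m = 132$
$q{\left(h,l \right)} = \frac{1}{-7 + h}$ ($q{\left(h,l \right)} = \frac{1}{\left(3 + h + l\right) - \left(10 + l\right)} = \frac{1}{-7 + h}$)
$m \left(q{\left(9,s \right)} + E\right) = 132 \left(\frac{1}{-7 + 9} - 79\right) = 132 \left(\frac{1}{2} - 79\right) = 132 \left(- \frac{157}{2}\right) = -10362$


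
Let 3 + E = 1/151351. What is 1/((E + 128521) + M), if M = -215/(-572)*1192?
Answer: 21643193/2791236936687 ≈ 7.7540e-6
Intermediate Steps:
E = -454052/151351 (E = -3 + 1/151351 = -454052/151351 ≈ -3.0000)
M = 64070/143 (M = -215*(-1/572)*1192 = (215/572)*1192 = 64070/143 ≈ 448.04)
1/((E + 128521) + M) = 1/((-454052/151351 + 128521) + 64070/143) = 1/(19451327819/151351 + 64070/143) = 1/(2791236936687/21643193) = 21643193/2791236936687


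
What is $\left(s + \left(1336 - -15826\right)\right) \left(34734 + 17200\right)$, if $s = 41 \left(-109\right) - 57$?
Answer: $656238024$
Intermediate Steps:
$s = -4526$ ($s = -4469 - 57 = -4526$)
$\left(s + \left(1336 - -15826\right)\right) \left(34734 + 17200\right) = \left(-4526 + \left(1336 - -15826\right)\right) \left(34734 + 17200\right) = \left(-4526 + \left(1336 + 15826\right)\right) 51934 = \left(-4526 + 17162\right) 51934 = 12636 \cdot 51934 = 656238024$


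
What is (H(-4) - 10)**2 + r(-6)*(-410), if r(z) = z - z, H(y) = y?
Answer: 196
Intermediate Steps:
r(z) = 0
(H(-4) - 10)**2 + r(-6)*(-410) = (-4 - 10)**2 + 0*(-410) = (-14)**2 + 0 = 196 + 0 = 196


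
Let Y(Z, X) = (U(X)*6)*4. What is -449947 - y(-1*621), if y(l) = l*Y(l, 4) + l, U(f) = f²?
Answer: -210862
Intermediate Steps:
Y(Z, X) = 24*X² (Y(Z, X) = (X²*6)*4 = (6*X²)*4 = 24*X²)
y(l) = 385*l (y(l) = l*(24*4²) + l = l*(24*16) + l = l*384 + l = 384*l + l = 385*l)
-449947 - y(-1*621) = -449947 - 385*(-1*621) = -449947 - 385*(-621) = -449947 - 1*(-239085) = -449947 + 239085 = -210862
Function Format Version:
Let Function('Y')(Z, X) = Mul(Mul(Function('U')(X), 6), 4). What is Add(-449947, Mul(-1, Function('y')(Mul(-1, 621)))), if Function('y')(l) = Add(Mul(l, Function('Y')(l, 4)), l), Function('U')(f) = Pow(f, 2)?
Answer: -210862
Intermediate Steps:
Function('Y')(Z, X) = Mul(24, Pow(X, 2)) (Function('Y')(Z, X) = Mul(Mul(Pow(X, 2), 6), 4) = Mul(Mul(6, Pow(X, 2)), 4) = Mul(24, Pow(X, 2)))
Function('y')(l) = Mul(385, l) (Function('y')(l) = Add(Mul(l, Mul(24, Pow(4, 2))), l) = Add(Mul(l, Mul(24, 16)), l) = Add(Mul(l, 384), l) = Add(Mul(384, l), l) = Mul(385, l))
Add(-449947, Mul(-1, Function('y')(Mul(-1, 621)))) = Add(-449947, Mul(-1, Mul(385, Mul(-1, 621)))) = Add(-449947, Mul(-1, Mul(385, -621))) = Add(-449947, Mul(-1, -239085)) = Add(-449947, 239085) = -210862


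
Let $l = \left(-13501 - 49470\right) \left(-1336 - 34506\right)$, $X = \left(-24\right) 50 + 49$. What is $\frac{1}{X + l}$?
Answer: $\frac{1}{2257005431} \approx 4.4307 \cdot 10^{-10}$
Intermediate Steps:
$X = -1151$ ($X = -1200 + 49 = -1151$)
$l = 2257006582$ ($l = \left(-62971\right) \left(-35842\right) = 2257006582$)
$\frac{1}{X + l} = \frac{1}{-1151 + 2257006582} = \frac{1}{2257005431}$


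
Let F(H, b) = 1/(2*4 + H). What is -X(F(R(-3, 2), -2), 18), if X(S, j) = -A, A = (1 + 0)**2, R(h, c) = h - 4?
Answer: 1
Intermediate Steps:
R(h, c) = -4 + h
A = 1 (A = 1**2 = 1)
F(H, b) = 1/(8 + H)
X(S, j) = -1 (X(S, j) = -1*1 = -1)
-X(F(R(-3, 2), -2), 18) = -1*(-1) = 1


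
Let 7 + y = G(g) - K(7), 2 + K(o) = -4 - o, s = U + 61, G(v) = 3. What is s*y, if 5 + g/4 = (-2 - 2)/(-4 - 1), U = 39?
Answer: 900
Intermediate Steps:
g = -84/5 (g = -20 + 4*((-2 - 2)/(-4 - 1)) = -20 + 4*(-4/(-5)) = -20 + 4*(-4*(-⅕)) = -20 + 4*(⅘) = -20 + 16/5 = -84/5 ≈ -16.800)
s = 100 (s = 39 + 61 = 100)
K(o) = -6 - o (K(o) = -2 + (-4 - o) = -6 - o)
y = 9 (y = -7 + (3 - (-6 - 1*7)) = -7 + (3 - (-6 - 7)) = -7 + (3 - 1*(-13)) = -7 + (3 + 13) = -7 + 16 = 9)
s*y = 100*9 = 900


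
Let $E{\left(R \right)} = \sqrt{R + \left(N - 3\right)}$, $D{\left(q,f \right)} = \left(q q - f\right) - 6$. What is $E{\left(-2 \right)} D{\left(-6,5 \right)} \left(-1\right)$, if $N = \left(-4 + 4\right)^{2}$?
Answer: $- 25 i \sqrt{5} \approx - 55.902 i$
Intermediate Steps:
$N = 0$ ($N = 0^{2} = 0$)
$D{\left(q,f \right)} = -6 + q^{2} - f$ ($D{\left(q,f \right)} = \left(q^{2} - f\right) - 6 = -6 + q^{2} - f$)
$E{\left(R \right)} = \sqrt{-3 + R}$ ($E{\left(R \right)} = \sqrt{R + \left(0 - 3\right)} = \sqrt{R - 3} = \sqrt{-3 + R}$)
$E{\left(-2 \right)} D{\left(-6,5 \right)} \left(-1\right) = \sqrt{-3 - 2} \left(-6 + \left(-6\right)^{2} - 5\right) \left(-1\right) = \sqrt{-5} \left(-6 + 36 - 5\right) \left(-1\right) = i \sqrt{5} \cdot 25 \left(-1\right) = 25 i \sqrt{5} \left(-1\right) = - 25 i \sqrt{5}$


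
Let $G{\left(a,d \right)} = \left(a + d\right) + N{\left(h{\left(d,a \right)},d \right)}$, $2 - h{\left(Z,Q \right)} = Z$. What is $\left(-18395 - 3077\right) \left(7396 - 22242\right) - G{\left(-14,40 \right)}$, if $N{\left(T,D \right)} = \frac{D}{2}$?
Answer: $318773266$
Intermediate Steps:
$h{\left(Z,Q \right)} = 2 - Z$
$N{\left(T,D \right)} = \frac{D}{2}$ ($N{\left(T,D \right)} = D \frac{1}{2} = \frac{D}{2}$)
$G{\left(a,d \right)} = a + \frac{3 d}{2}$ ($G{\left(a,d \right)} = \left(a + d\right) + \frac{d}{2} = a + \frac{3 d}{2}$)
$\left(-18395 - 3077\right) \left(7396 - 22242\right) - G{\left(-14,40 \right)} = \left(-18395 - 3077\right) \left(7396 - 22242\right) - \left(-14 + \frac{3}{2} \cdot 40\right) = \left(-21472\right) \left(-14846\right) - \left(-14 + 60\right) = 318773312 - 46 = 318773266$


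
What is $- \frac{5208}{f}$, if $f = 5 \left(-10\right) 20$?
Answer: $\frac{651}{125} \approx 5.208$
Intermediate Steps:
$f = -1000$ ($f = \left(-50\right) 20 = -1000$)
$- \frac{5208}{f} = - \frac{5208}{-1000} = \left(-5208\right) \left(- \frac{1}{1000}\right) = \frac{651}{125}$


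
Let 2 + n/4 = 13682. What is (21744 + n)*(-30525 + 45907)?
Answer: 1176169248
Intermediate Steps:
n = 54720 (n = -8 + 4*13682 = -8 + 54728 = 54720)
(21744 + n)*(-30525 + 45907) = (21744 + 54720)*(-30525 + 45907) = 76464*15382 = 1176169248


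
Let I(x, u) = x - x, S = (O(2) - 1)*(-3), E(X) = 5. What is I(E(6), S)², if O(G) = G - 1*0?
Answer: 0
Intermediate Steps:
O(G) = G (O(G) = G + 0 = G)
S = -3 (S = (2 - 1)*(-3) = 1*(-3) = -3)
I(x, u) = 0
I(E(6), S)² = 0² = 0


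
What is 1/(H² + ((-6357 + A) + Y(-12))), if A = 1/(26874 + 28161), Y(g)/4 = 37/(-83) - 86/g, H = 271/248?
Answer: -280944429120/1778075480149183 ≈ -0.00015800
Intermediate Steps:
H = 271/248 (H = 271*(1/248) = 271/248 ≈ 1.0927)
Y(g) = -148/83 - 344/g (Y(g) = 4*(37/(-83) - 86/g) = 4*(37*(-1/83) - 86/g) = 4*(-37/83 - 86/g) = -148/83 - 344/g)
A = 1/55035 ≈ 1.8170e-5
1/(H² + ((-6357 + A) + Y(-12))) = 1/((271/248)² + ((-6357 + 1/55035) + (-148/83 - 344/(-12)))) = 1/(73441/61504 + (-349857494/55035 + (-148/83 - 344*(-1/12)))) = 1/(73441/61504 + (-349857494/55035 + (-148/83 + 86/3))) = 1/(73441/61504 + (-349857494/55035 + 6694/249)) = 1/(73441/61504 - 28915370572/4567905) = 1/(-1778075480149183/280944429120) = -280944429120/1778075480149183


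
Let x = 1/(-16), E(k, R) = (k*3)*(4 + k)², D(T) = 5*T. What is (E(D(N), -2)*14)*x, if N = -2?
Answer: 945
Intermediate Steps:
E(k, R) = 3*k*(4 + k)² (E(k, R) = (3*k)*(4 + k)² = 3*k*(4 + k)²)
x = -1/16 ≈ -0.062500
(E(D(N), -2)*14)*x = ((3*(5*(-2))*(4 + 5*(-2))²)*14)*(-1/16) = ((3*(-10)*(4 - 10)²)*14)*(-1/16) = ((3*(-10)*(-6)²)*14)*(-1/16) = ((3*(-10)*36)*14)*(-1/16) = -1080*14*(-1/16) = -15120*(-1/16) = 945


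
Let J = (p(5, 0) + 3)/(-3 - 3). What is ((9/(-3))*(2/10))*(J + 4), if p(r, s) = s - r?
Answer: -13/5 ≈ -2.6000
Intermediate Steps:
J = ⅓ (J = ((0 - 1*5) + 3)/(-3 - 3) = ((0 - 5) + 3)/(-6) = (-5 + 3)*(-⅙) = -2*(-⅙) = ⅓ ≈ 0.33333)
((9/(-3))*(2/10))*(J + 4) = ((9/(-3))*(2/10))*(⅓ + 4) = ((9*(-⅓))*(2*(⅒)))*(13/3) = -3*⅕*(13/3) = -⅗*13/3 = -13/5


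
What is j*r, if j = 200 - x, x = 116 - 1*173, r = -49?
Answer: -12593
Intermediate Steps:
x = -57 (x = 116 - 173 = -57)
j = 257 (j = 200 - 1*(-57) = 200 + 57 = 257)
j*r = 257*(-49) = -12593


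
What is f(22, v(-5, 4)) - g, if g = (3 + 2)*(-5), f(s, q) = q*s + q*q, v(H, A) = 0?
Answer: 25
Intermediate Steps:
f(s, q) = q**2 + q*s (f(s, q) = q*s + q**2 = q**2 + q*s)
g = -25 (g = 5*(-5) = -25)
f(22, v(-5, 4)) - g = 0*(0 + 22) - 1*(-25) = 0*22 + 25 = 0 + 25 = 25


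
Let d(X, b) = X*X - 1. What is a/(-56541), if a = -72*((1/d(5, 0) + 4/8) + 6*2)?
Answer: 301/18847 ≈ 0.015971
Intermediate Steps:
d(X, b) = -1 + X² (d(X, b) = X² - 1 = -1 + X²)
a = -903 (a = -72*((1/(-1 + 5²) + 4/8) + 6*2) = -72*((1/(-1 + 25) + 4*(⅛)) + 12) = -72*((1/24 + ½) + 12) = -72*(13/24 + 12) = -72*301/24 = -903)
a/(-56541) = -903/(-56541) = -903*(-1/56541) = 301/18847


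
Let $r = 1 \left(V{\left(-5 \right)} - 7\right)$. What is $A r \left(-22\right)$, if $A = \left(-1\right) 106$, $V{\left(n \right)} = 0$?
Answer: $-16324$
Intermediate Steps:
$r = -7$ ($r = 1 \left(0 - 7\right) = 1 \left(-7\right) = -7$)
$A = -106$
$A r \left(-22\right) = \left(-106\right) \left(-7\right) \left(-22\right) = 742 \left(-22\right) = -16324$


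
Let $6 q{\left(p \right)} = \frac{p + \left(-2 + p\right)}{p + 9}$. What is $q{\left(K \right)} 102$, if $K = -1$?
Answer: $- \frac{17}{2} \approx -8.5$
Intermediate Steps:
$q{\left(p \right)} = \frac{-2 + 2 p}{6 \left(9 + p\right)}$ ($q{\left(p \right)} = \frac{\left(p + \left(-2 + p\right)\right) \frac{1}{p + 9}}{6} = \frac{\left(-2 + 2 p\right) \frac{1}{9 + p}}{6} = \frac{\frac{1}{9 + p} \left(-2 + 2 p\right)}{6} = \frac{-2 + 2 p}{6 \left(9 + p\right)}$)
$q{\left(K \right)} 102 = \frac{-1 - 1}{3 \left(9 - 1\right)} 102 = \frac{1}{3} \cdot \frac{1}{8} \left(-2\right) 102 = \left(- \frac{1}{12}\right) 102 = - \frac{17}{2}$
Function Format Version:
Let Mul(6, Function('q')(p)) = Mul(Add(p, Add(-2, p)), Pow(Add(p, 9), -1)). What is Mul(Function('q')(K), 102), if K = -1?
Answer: Rational(-17, 2) ≈ -8.5000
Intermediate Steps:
Function('q')(p) = Mul(Rational(1, 6), Pow(Add(9, p), -1), Add(-2, Mul(2, p))) (Function('q')(p) = Mul(Rational(1, 6), Mul(Add(p, Add(-2, p)), Pow(Add(p, 9), -1))) = Mul(Rational(1, 6), Mul(Add(-2, Mul(2, p)), Pow(Add(9, p), -1))) = Mul(Rational(1, 6), Mul(Pow(Add(9, p), -1), Add(-2, Mul(2, p)))) = Mul(Rational(1, 6), Pow(Add(9, p), -1), Add(-2, Mul(2, p))))
Mul(Function('q')(K), 102) = Mul(Mul(Rational(1, 3), Pow(Add(9, -1), -1), Add(-1, -1)), 102) = Mul(Mul(Rational(1, 3), Pow(8, -1), -2), 102) = Mul(Mul(Rational(1, 3), Rational(1, 8), -2), 102) = Mul(Rational(-1, 12), 102) = Rational(-17, 2)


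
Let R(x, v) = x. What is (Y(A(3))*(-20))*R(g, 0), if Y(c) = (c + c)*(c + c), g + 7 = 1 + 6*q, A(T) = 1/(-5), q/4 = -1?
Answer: 96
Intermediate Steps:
q = -4 (q = 4*(-1) = -4)
A(T) = -⅕
g = -30 (g = -7 + (1 + 6*(-4)) = -7 + (1 - 24) = -7 - 23 = -30)
Y(c) = 4*c² (Y(c) = (2*c)*(2*c) = 4*c²)
(Y(A(3))*(-20))*R(g, 0) = ((4*(-⅕)²)*(-20))*(-30) = ((4*(1/25))*(-20))*(-30) = ((4/25)*(-20))*(-30) = -16/5*(-30) = 96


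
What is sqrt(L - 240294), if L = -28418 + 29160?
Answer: 8*I*sqrt(3743) ≈ 489.44*I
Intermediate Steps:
L = 742
sqrt(L - 240294) = sqrt(742 - 240294) = sqrt(-239552) = 8*I*sqrt(3743)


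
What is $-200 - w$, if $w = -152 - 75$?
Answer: $27$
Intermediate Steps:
$w = -227$
$-200 - w = -200 - -227 = -200 + 227 = 27$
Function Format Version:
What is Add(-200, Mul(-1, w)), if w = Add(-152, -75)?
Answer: 27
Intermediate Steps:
w = -227
Add(-200, Mul(-1, w)) = Add(-200, Mul(-1, -227)) = Add(-200, 227) = 27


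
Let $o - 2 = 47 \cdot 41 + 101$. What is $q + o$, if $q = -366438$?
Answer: $-364408$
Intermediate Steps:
$o = 2030$ ($o = 2 + \left(47 \cdot 41 + 101\right) = 2 + \left(1927 + 101\right) = 2 + 2028 = 2030$)
$q + o = -366438 + 2030 = -364408$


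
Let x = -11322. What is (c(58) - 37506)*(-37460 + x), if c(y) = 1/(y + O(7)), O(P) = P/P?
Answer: 107947395046/59 ≈ 1.8296e+9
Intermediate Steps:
O(P) = 1
c(y) = 1/(1 + y) (c(y) = 1/(y + 1) = 1/(1 + y))
(c(58) - 37506)*(-37460 + x) = (1/(1 + 58) - 37506)*(-37460 - 11322) = (1/59 - 37506)*(-48782) = -2212853/59*(-48782) = 107947395046/59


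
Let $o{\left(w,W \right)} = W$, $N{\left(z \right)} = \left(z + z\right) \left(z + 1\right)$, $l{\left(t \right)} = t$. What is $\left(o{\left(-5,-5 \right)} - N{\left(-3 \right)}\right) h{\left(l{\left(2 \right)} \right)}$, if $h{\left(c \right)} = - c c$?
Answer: $68$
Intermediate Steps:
$N{\left(z \right)} = 2 z \left(1 + z\right)$
$h{\left(c \right)} = - c^{2}$
$\left(o{\left(-5,-5 \right)} - N{\left(-3 \right)}\right) h{\left(l{\left(2 \right)} \right)} = \left(-5 - 2 \left(-3\right) \left(1 - 3\right)\right) \left(- 2^{2}\right) = \left(-5 - 2 \left(-3\right) \left(-2\right)\right) \left(\left(-1\right) 4\right) = \left(-5 - 12\right) \left(-4\right) = \left(-17\right) \left(-4\right) = 68$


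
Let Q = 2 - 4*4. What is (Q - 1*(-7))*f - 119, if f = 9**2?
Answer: -686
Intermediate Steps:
f = 81
Q = -14 (Q = 2 - 16 = -14)
(Q - 1*(-7))*f - 119 = (-14 - 1*(-7))*81 - 119 = (-14 + 7)*81 - 119 = -7*81 - 119 = -567 - 119 = -686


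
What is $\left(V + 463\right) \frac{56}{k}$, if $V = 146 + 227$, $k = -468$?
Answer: $- \frac{11704}{117} \approx -100.03$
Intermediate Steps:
$V = 373$
$\left(V + 463\right) \frac{56}{k} = \left(373 + 463\right) \frac{56}{-468} = 836 \cdot 56 \left(- \frac{1}{468}\right) = 836 \left(- \frac{14}{117}\right) = - \frac{11704}{117}$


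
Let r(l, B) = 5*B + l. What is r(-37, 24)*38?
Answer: 3154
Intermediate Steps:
r(l, B) = l + 5*B
r(-37, 24)*38 = (-37 + 5*24)*38 = (-37 + 120)*38 = 83*38 = 3154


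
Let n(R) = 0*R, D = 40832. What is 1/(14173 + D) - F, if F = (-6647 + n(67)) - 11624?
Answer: 1004996356/55005 ≈ 18271.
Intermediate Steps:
n(R) = 0
F = -18271 (F = (-6647 + 0) - 11624 = -6647 - 11624 = -18271)
1/(14173 + D) - F = 1/(14173 + 40832) - 1*(-18271) = 1/55005 + 18271 = 1004996356/55005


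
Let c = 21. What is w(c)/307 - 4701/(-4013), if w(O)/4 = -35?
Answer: 881387/1231991 ≈ 0.71542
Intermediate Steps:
w(O) = -140 (w(O) = 4*(-35) = -140)
w(c)/307 - 4701/(-4013) = -140/307 - 4701/(-4013) = -140*1/307 - 4701*(-1/4013) = -140/307 + 4701/4013 = 881387/1231991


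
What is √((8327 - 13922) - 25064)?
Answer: I*√30659 ≈ 175.1*I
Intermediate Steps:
√((8327 - 13922) - 25064) = √(-5595 - 25064) = √(-30659) = I*√30659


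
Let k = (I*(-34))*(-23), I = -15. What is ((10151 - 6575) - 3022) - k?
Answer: 12284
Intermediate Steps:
k = -11730 (k = -15*(-34)*(-23) = 510*(-23) = -11730)
((10151 - 6575) - 3022) - k = ((10151 - 6575) - 3022) - 1*(-11730) = (3576 - 3022) + 11730 = 554 + 11730 = 12284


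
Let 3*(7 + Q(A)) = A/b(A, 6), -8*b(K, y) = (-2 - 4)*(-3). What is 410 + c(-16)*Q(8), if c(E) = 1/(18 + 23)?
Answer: 453649/1107 ≈ 409.80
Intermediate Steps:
b(K, y) = -9/4 (b(K, y) = -(-2 - 4)*(-3)/8 = -(-3)*(-3)/4 = -⅛*18 = -9/4)
Q(A) = -7 - 4*A/27 (Q(A) = -7 + (A/(-9/4))/3 = -7 + (A*(-4/9))/3 = -7 + (-4*A/9)/3 = -7 - 4*A/27)
c(E) = 1/41
410 + c(-16)*Q(8) = 410 + (-7 - 4/27*8)/41 = 410 + (-7 - 32/27)/41 = 410 + (1/41)*(-221/27) = 410 - 221/1107 = 453649/1107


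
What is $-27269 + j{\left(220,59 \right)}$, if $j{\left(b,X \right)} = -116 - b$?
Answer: $-27605$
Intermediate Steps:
$-27269 + j{\left(220,59 \right)} = -27269 - 336 = -27605$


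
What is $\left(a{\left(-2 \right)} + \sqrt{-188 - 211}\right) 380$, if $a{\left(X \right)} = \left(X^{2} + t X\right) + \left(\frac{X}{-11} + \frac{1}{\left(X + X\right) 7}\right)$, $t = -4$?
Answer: $\frac{355395}{77} + 380 i \sqrt{399} \approx 4615.5 + 7590.5 i$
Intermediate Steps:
$a{\left(X \right)} = X^{2} - \frac{45 X}{11} + \frac{1}{14 X}$ ($a{\left(X \right)} = \left(X^{2} - 4 X\right) + \left(\frac{X}{-11} + \frac{1}{\left(X + X\right) 7}\right) = \left(X^{2} - 4 X\right) + \left(X \left(- \frac{1}{11}\right) + \frac{1}{2 X} \frac{1}{7}\right) = \left(X^{2} - 4 X\right) + \left(- \frac{X}{11} + \frac{1}{2 X} \frac{1}{7}\right) = \left(X^{2} - 4 X\right) - \left(- \frac{1}{14 X} + \frac{X}{11}\right) = X^{2} - \frac{45 X}{11} + \frac{1}{14 X}$)
$\left(a{\left(-2 \right)} + \sqrt{-188 - 211}\right) 380 = \left(\left(\left(-2\right)^{2} - - \frac{90}{11} + \frac{1}{14 \left(-2\right)}\right) + \sqrt{-188 - 211}\right) 380 = \left(\left(4 + \frac{90}{11} + \frac{1}{14} \left(- \frac{1}{2}\right)\right) + \sqrt{-399}\right) 380 = \left(\left(4 + \frac{90}{11} - \frac{1}{28}\right) + i \sqrt{399}\right) 380 = \left(\frac{3741}{308} + i \sqrt{399}\right) 380 = \frac{355395}{77} + 380 i \sqrt{399}$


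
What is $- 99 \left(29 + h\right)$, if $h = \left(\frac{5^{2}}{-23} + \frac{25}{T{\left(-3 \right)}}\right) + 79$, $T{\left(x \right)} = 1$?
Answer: $- \frac{300366}{23} \approx -13059.0$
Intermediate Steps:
$h = \frac{2367}{23}$ ($h = \left(\frac{5^{2}}{-23} + \frac{25}{1}\right) + 79 = \left(25 \left(- \frac{1}{23}\right) + 25 \cdot 1\right) + 79 = \left(- \frac{25}{23} + 25\right) + 79 = \frac{550}{23} + 79 = \frac{2367}{23} \approx 102.91$)
$- 99 \left(29 + h\right) = - 99 \left(29 + \frac{2367}{23}\right) = \left(-99\right) \frac{3034}{23} = - \frac{300366}{23}$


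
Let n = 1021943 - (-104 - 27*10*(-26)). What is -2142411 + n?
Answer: -1127384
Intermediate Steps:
n = 1015027 (n = 1021943 - (-104 - 270*(-26)) = 1021943 - (-104 + 7020) = 1021943 - 1*6916 = 1021943 - 6916 = 1015027)
-2142411 + n = -2142411 + 1015027 = -1127384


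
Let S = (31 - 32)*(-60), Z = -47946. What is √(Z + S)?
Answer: I*√47886 ≈ 218.83*I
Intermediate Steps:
S = 60 (S = -1*(-60) = 60)
√(Z + S) = √(-47946 + 60) = √(-47886) = I*√47886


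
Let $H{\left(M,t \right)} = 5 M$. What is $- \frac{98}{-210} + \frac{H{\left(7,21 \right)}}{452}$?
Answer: $\frac{3689}{6780} \approx 0.5441$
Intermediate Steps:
$- \frac{98}{-210} + \frac{H{\left(7,21 \right)}}{452} = - \frac{98}{-210} + \frac{5 \cdot 7}{452} = \left(-98\right) \left(- \frac{1}{210}\right) + 35 \cdot \frac{1}{452} = \frac{7}{15} + \frac{35}{452} = \frac{3689}{6780}$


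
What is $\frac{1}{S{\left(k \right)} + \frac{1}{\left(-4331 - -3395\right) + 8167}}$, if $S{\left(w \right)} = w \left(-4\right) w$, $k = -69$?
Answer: $- \frac{7231}{137707163} \approx -5.251 \cdot 10^{-5}$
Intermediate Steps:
$S{\left(w \right)} = - 4 w^{2}$ ($S{\left(w \right)} = - 4 w w = - 4 w^{2}$)
$\frac{1}{S{\left(k \right)} + \frac{1}{\left(-4331 - -3395\right) + 8167}} = \frac{1}{- 4 \left(-69\right)^{2} + \frac{1}{\left(-4331 - -3395\right) + 8167}} = \frac{1}{\left(-4\right) 4761 + \frac{1}{\left(-4331 + 3395\right) + 8167}} = \frac{1}{-19044 + \frac{1}{-936 + 8167}} = \frac{1}{-19044 + \frac{1}{7231}} = \frac{1}{- \frac{137707163}{7231}} = - \frac{7231}{137707163}$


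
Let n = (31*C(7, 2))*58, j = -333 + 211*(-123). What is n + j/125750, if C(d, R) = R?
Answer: 226085357/62875 ≈ 3595.8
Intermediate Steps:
j = -26286 (j = -333 - 25953 = -26286)
n = 3596 (n = (31*2)*58 = 62*58 = 3596)
n + j/125750 = 3596 - 26286/125750 = 3596 - 26286*1/125750 = 3596 - 13143/62875 = 226085357/62875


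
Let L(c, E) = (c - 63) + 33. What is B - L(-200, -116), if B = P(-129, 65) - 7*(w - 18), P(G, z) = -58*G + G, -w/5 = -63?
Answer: 5504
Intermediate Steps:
w = 315 (w = -5*(-63) = 315)
P(G, z) = -57*G
L(c, E) = -30 + c (L(c, E) = (-63 + c) + 33 = -30 + c)
B = 5274 (B = -57*(-129) - 7*(315 - 18) = 7353 - 7*297 = 7353 - 1*2079 = 7353 - 2079 = 5274)
B - L(-200, -116) = 5274 - (-30 - 200) = 5274 - 1*(-230) = 5274 + 230 = 5504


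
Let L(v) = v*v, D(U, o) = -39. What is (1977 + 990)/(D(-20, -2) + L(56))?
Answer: 2967/3097 ≈ 0.95802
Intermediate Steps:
L(v) = v²
(1977 + 990)/(D(-20, -2) + L(56)) = (1977 + 990)/(-39 + 56²) = 2967/(-39 + 3136) = 2967/3097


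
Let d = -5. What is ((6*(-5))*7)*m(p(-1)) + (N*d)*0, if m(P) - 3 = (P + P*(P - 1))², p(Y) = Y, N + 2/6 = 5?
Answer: -840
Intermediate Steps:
N = 14/3 (N = -⅓ + 5 = 14/3 ≈ 4.6667)
m(P) = 3 + (P + P*(-1 + P))² (m(P) = 3 + (P + P*(P - 1))² = 3 + (P + P*(-1 + P))²)
((6*(-5))*7)*m(p(-1)) + (N*d)*0 = ((6*(-5))*7)*(3 + (-1)⁴) + ((14/3)*(-5))*0 = (-30*7)*(3 + 1) - 70/3*0 = -210*4 + 0 = -840 + 0 = -840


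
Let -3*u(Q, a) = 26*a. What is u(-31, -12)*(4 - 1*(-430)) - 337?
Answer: 44799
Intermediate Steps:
u(Q, a) = -26*a/3
u(-31, -12)*(4 - 1*(-430)) - 337 = (-26/3*(-12))*(4 - 1*(-430)) - 337 = 104*(4 + 430) - 337 = 104*434 - 337 = 45136 - 337 = 44799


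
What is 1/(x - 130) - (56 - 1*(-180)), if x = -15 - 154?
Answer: -70565/299 ≈ -236.00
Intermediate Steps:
x = -169
1/(x - 130) - (56 - 1*(-180)) = 1/(-169 - 130) - (56 - 1*(-180)) = 1/(-299) - (56 + 180) = -1/299 - 1*236 = -1/299 - 236 = -70565/299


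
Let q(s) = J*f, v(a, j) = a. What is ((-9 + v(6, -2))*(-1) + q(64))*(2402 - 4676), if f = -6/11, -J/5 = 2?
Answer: -211482/11 ≈ -19226.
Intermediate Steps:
J = -10 (J = -5*2 = -10)
f = -6/11 (f = -6*1/11 = -6/11 ≈ -0.54545)
q(s) = 60/11 (q(s) = -10*(-6/11) = 60/11)
((-9 + v(6, -2))*(-1) + q(64))*(2402 - 4676) = ((-9 + 6)*(-1) + 60/11)*(2402 - 4676) = (-3*(-1) + 60/11)*(-2274) = (3 + 60/11)*(-2274) = (93/11)*(-2274) = -211482/11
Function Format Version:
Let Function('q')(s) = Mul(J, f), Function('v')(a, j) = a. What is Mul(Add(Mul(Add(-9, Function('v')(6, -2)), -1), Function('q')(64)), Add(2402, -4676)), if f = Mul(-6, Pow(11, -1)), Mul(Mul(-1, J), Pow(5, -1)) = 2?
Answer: Rational(-211482, 11) ≈ -19226.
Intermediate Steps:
J = -10 (J = Mul(-5, 2) = -10)
f = Rational(-6, 11) (f = Mul(-6, Rational(1, 11)) = Rational(-6, 11) ≈ -0.54545)
Function('q')(s) = Rational(60, 11) (Function('q')(s) = Mul(-10, Rational(-6, 11)) = Rational(60, 11))
Mul(Add(Mul(Add(-9, Function('v')(6, -2)), -1), Function('q')(64)), Add(2402, -4676)) = Mul(Add(Mul(Add(-9, 6), -1), Rational(60, 11)), Add(2402, -4676)) = Mul(Add(Mul(-3, -1), Rational(60, 11)), -2274) = Mul(Add(3, Rational(60, 11)), -2274) = Mul(Rational(93, 11), -2274) = Rational(-211482, 11)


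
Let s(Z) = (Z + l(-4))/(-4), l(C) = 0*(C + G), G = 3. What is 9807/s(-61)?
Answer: 39228/61 ≈ 643.08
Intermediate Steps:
l(C) = 0 (l(C) = 0*(C + 3) = 0*(3 + C) = 0)
s(Z) = -Z/4 (s(Z) = (Z + 0)/(-4) = Z*(-¼) = -Z/4)
9807/s(-61) = 9807/((-¼*(-61))) = 9807/(61/4) = 9807*(4/61) = 39228/61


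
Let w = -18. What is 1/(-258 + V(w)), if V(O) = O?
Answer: -1/276 ≈ -0.0036232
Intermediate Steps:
1/(-258 + V(w)) = 1/(-258 - 18) = 1/(-276) = -1/276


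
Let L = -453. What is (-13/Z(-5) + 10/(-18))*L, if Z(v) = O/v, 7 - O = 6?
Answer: -87580/3 ≈ -29193.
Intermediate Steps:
O = 1 (O = 7 - 1*6 = 7 - 6 = 1)
Z(v) = 1/v
(-13/Z(-5) + 10/(-18))*L = (-13/(1/(-5)) + 10/(-18))*(-453) = (-13/(-1/5) + 10*(-1/18))*(-453) = (-13*(-5) - 5/9)*(-453) = (65 - 5/9)*(-453) = (580/9)*(-453) = -87580/3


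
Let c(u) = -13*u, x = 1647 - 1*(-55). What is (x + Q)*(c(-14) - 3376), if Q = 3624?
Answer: -17011244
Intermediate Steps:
x = 1702 (x = 1647 + 55 = 1702)
(x + Q)*(c(-14) - 3376) = (1702 + 3624)*(-13*(-14) - 3376) = 5326*(182 - 3376) = 5326*(-3194) = -17011244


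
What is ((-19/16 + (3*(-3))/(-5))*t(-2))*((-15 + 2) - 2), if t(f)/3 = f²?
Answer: -441/4 ≈ -110.25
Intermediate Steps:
t(f) = 3*f²
((-19/16 + (3*(-3))/(-5))*t(-2))*((-15 + 2) - 2) = ((-19/16 + (3*(-3))/(-5))*(3*(-2)²))*((-15 + 2) - 2) = ((-19*1/16 - 9*(-⅕))*(3*4))*(-13 - 2) = ((-19/16 + 9/5)*12)*(-15) = ((49/80)*12)*(-15) = (147/20)*(-15) = -441/4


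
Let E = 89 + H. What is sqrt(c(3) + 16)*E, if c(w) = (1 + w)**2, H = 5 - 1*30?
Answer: 256*sqrt(2) ≈ 362.04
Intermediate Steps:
H = -25 (H = 5 - 30 = -25)
E = 64 (E = 89 - 25 = 64)
sqrt(c(3) + 16)*E = sqrt((1 + 3)**2 + 16)*64 = sqrt(4**2 + 16)*64 = sqrt(16 + 16)*64 = sqrt(32)*64 = (4*sqrt(2))*64 = 256*sqrt(2)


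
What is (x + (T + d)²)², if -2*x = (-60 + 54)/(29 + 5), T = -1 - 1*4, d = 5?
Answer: 9/1156 ≈ 0.0077855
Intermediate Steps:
T = -5 (T = -1 - 4 = -5)
x = 3/34 (x = -(-60 + 54)/(2*(29 + 5)) = -(-3)/34 = -½*(-3/17) = 3/34 ≈ 0.088235)
(x + (T + d)²)² = (3/34 + (-5 + 5)²)² = (3/34 + 0²)² = (3/34 + 0)² = (3/34)² = 9/1156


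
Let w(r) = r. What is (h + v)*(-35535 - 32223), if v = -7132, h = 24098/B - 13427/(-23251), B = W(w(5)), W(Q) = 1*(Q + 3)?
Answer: 12979028671959/46502 ≈ 2.7911e+8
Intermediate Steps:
W(Q) = 3 + Q (W(Q) = 1*(3 + Q) = 3 + Q)
B = 8 (B = 3 + 5 = 8)
h = 280205007/93004 (h = 24098/8 - 13427/(-23251) = 24098*(⅛) - 13427*(-1/23251) = 12049/4 + 13427/23251 = 280205007/93004 ≈ 3012.8)
(h + v)*(-35535 - 32223) = (280205007/93004 - 7132)*(-35535 - 32223) = -383099521/93004*(-67758) = 12979028671959/46502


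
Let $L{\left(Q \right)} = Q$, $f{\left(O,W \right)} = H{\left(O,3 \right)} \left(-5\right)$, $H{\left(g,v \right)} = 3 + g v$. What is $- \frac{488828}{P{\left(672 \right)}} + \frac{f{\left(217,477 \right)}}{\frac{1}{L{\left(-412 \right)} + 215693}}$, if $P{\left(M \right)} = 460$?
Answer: $- \frac{80956542257}{115} \approx -7.0397 \cdot 10^{8}$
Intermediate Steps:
$f{\left(O,W \right)} = -15 - 15 O$ ($f{\left(O,W \right)} = \left(3 + O 3\right) \left(-5\right) = \left(3 + 3 O\right) \left(-5\right) = -15 - 15 O$)
$- \frac{488828}{P{\left(672 \right)}} + \frac{f{\left(217,477 \right)}}{\frac{1}{L{\left(-412 \right)} + 215693}} = - \frac{488828}{460} + \frac{-15 - 3255}{\frac{1}{-412 + 215693}} = \left(-488828\right) \frac{1}{460} + \frac{-15 - 3255}{\frac{1}{215281}} = - \frac{122207}{115} - 3270 \frac{1}{\frac{1}{215281}} = - \frac{122207}{115} - 703968870 = - \frac{80956542257}{115}$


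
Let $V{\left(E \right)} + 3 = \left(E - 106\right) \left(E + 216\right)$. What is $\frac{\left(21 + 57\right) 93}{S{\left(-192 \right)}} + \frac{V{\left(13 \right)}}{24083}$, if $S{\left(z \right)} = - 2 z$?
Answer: $\frac{27753147}{1541312} \approx 18.006$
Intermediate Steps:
$V{\left(E \right)} = -3 + \left(-106 + E\right) \left(216 + E\right)$ ($V{\left(E \right)} = -3 + \left(E - 106\right) \left(E + 216\right) = -3 + \left(-106 + E\right) \left(216 + E\right)$)
$S{\left(z \right)} = - 2 z$
$\frac{\left(21 + 57\right) 93}{S{\left(-192 \right)}} + \frac{V{\left(13 \right)}}{24083} = \frac{\left(21 + 57\right) 93}{\left(-2\right) \left(-192\right)} + \frac{-22899 + 13^{2} + 110 \cdot 13}{24083} = \frac{78 \cdot 93}{384} + \left(-22899 + 169 + 1430\right) \frac{1}{24083} = 7254 \cdot \frac{1}{384} - \frac{21300}{24083} = \frac{1209}{64} - \frac{21300}{24083} = \frac{27753147}{1541312}$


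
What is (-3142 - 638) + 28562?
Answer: 24782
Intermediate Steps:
(-3142 - 638) + 28562 = -3780 + 28562 = 24782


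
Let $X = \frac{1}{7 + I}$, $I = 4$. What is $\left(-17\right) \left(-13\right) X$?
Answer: $\frac{221}{11} \approx 20.091$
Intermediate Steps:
$X = \frac{1}{11}$ ($X = \frac{1}{7 + 4} = \frac{1}{11} \approx 0.090909$)
$\left(-17\right) \left(-13\right) X = \left(-17\right) \left(-13\right) \frac{1}{11} = 221 \cdot \frac{1}{11} = \frac{221}{11}$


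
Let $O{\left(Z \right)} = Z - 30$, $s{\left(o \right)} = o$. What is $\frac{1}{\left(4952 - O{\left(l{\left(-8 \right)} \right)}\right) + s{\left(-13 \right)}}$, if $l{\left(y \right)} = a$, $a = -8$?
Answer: $\frac{1}{4977} \approx 0.00020092$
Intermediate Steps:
$l{\left(y \right)} = -8$
$O{\left(Z \right)} = -30 + Z$
$\frac{1}{\left(4952 - O{\left(l{\left(-8 \right)} \right)}\right) + s{\left(-13 \right)}} = \frac{1}{\left(4952 - \left(-30 - 8\right)\right) - 13} = \frac{1}{\left(4952 - -38\right) - 13} = \frac{1}{\left(4952 + 38\right) - 13} = \frac{1}{4990 - 13} = \frac{1}{4977}$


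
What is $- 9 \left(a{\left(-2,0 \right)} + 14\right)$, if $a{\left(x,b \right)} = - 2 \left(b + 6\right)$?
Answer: $-18$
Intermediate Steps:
$a{\left(x,b \right)} = -12 - 2 b$ ($a{\left(x,b \right)} = - 2 \left(6 + b\right) = -12 - 2 b$)
$- 9 \left(a{\left(-2,0 \right)} + 14\right) = - 9 \left(\left(-12 - 0\right) + 14\right) = - 9 \left(\left(-12 + 0\right) + 14\right) = - 9 \left(-12 + 14\right) = \left(-9\right) 2 = -18$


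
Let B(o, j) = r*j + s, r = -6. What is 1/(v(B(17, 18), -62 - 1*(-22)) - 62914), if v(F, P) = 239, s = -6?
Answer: -1/62675 ≈ -1.5955e-5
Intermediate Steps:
B(o, j) = -6 - 6*j (B(o, j) = -6*j - 6 = -6 - 6*j)
1/(v(B(17, 18), -62 - 1*(-22)) - 62914) = 1/(239 - 62914) = 1/(-62675) = -1/62675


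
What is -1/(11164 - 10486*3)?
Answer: 1/20294 ≈ 4.9276e-5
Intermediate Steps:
-1/(11164 - 10486*3) = -1/(11164 - 31458) = -1/(-20294) = -1*(-1/20294) = 1/20294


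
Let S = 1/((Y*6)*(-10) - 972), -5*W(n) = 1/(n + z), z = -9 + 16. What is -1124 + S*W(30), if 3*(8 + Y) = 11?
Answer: -148053279/131720 ≈ -1124.0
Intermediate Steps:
Y = -13/3 (Y = -8 + (⅓)*11 = -8 + 11/3 = -13/3 ≈ -4.3333)
z = 7
W(n) = -1/(5*(7 + n)) (W(n) = -1/(5*(n + 7)) = -1/(5*(7 + n)))
S = -1/712 (S = 1/(-13/3*6*(-10) - 972) = 1/(-26*(-10) - 972) = 1/(260 - 972) = 1/(-712) = -1/712 ≈ -0.0014045)
-1124 + S*W(30) = -1124 - (-1)/(712*(35 + 5*30)) = -1124 - (-1)/(712*(35 + 150)) = -1124 - (-1)/(712*185) = -1124 - 1/712*(-1/185) = -1124 + 1/131720 = -148053279/131720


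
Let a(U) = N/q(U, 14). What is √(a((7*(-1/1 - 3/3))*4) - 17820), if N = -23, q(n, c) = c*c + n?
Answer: I*√87318805/70 ≈ 133.49*I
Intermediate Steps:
q(n, c) = n + c² (q(n, c) = c² + n = n + c²)
a(U) = -23/(196 + U) (a(U) = -23/(U + 14²) = -23/(U + 196) = -23/(196 + U))
√(a((7*(-1/1 - 3/3))*4) - 17820) = √(-23/(196 + (7*(-1/1 - 3/3))*4) - 17820) = √(-23/(196 + (7*(-1*1 - 3*⅓))*4) - 17820) = √(-23/(196 + (7*(-1 - 1))*4) - 17820) = √(-23/(196 + (7*(-2))*4) - 17820) = √(-23/(196 - 14*4) - 17820) = √(-23/(196 - 56) - 17820) = √(-23/140 - 17820) = √(-2494823/140) = I*√87318805/70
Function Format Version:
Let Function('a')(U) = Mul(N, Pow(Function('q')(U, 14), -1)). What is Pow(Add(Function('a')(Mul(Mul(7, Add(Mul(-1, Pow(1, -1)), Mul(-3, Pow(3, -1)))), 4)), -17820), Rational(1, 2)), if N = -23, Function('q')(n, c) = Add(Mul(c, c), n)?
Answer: Mul(Rational(1, 70), I, Pow(87318805, Rational(1, 2))) ≈ Mul(133.49, I)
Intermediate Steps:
Function('q')(n, c) = Add(n, Pow(c, 2)) (Function('q')(n, c) = Add(Pow(c, 2), n) = Add(n, Pow(c, 2)))
Function('a')(U) = Mul(-23, Pow(Add(196, U), -1)) (Function('a')(U) = Mul(-23, Pow(Add(U, Pow(14, 2)), -1)) = Mul(-23, Pow(Add(U, 196), -1)) = Mul(-23, Pow(Add(196, U), -1)))
Pow(Add(Function('a')(Mul(Mul(7, Add(Mul(-1, Pow(1, -1)), Mul(-3, Pow(3, -1)))), 4)), -17820), Rational(1, 2)) = Pow(Add(Mul(-23, Pow(Add(196, Mul(Mul(7, Add(Mul(-1, Pow(1, -1)), Mul(-3, Pow(3, -1)))), 4)), -1)), -17820), Rational(1, 2)) = Pow(Add(Mul(-23, Pow(Add(196, Mul(Mul(7, Add(Mul(-1, 1), Mul(-3, Rational(1, 3)))), 4)), -1)), -17820), Rational(1, 2)) = Pow(Add(Mul(-23, Pow(Add(196, Mul(Mul(7, Add(-1, -1)), 4)), -1)), -17820), Rational(1, 2)) = Pow(Add(Mul(-23, Pow(Add(196, Mul(Mul(7, -2), 4)), -1)), -17820), Rational(1, 2)) = Pow(Add(Mul(-23, Pow(Add(196, Mul(-14, 4)), -1)), -17820), Rational(1, 2)) = Pow(Add(Mul(-23, Pow(Add(196, -56), -1)), -17820), Rational(1, 2)) = Pow(Add(Mul(-23, Pow(140, -1)), -17820), Rational(1, 2)) = Pow(Add(Mul(-23, Rational(1, 140)), -17820), Rational(1, 2)) = Pow(Add(Rational(-23, 140), -17820), Rational(1, 2)) = Pow(Rational(-2494823, 140), Rational(1, 2)) = Mul(Rational(1, 70), I, Pow(87318805, Rational(1, 2)))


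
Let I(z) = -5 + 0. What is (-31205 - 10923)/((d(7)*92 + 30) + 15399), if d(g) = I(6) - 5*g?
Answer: -42128/11749 ≈ -3.5857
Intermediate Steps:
I(z) = -5
d(g) = -5 - 5*g
(-31205 - 10923)/((d(7)*92 + 30) + 15399) = (-31205 - 10923)/(((-5 - 5*7)*92 + 30) + 15399) = -42128/(((-5 - 35)*92 + 30) + 15399) = -42128/((-40*92 + 30) + 15399) = -42128/((-3680 + 30) + 15399) = -42128/(-3650 + 15399) = -42128/11749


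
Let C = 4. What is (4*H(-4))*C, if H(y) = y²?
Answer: 256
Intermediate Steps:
(4*H(-4))*C = (4*(-4)²)*4 = (4*16)*4 = 64*4 = 256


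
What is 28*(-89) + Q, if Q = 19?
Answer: -2473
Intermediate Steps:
28*(-89) + Q = 28*(-89) + 19 = -2492 + 19 = -2473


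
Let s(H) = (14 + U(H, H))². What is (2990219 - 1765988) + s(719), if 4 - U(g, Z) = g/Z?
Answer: 1224520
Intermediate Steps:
U(g, Z) = 4 - g/Z
s(H) = 289 (s(H) = (14 + (4 - H/H))² = (14 + (4 - 1))² = (14 + 3)² = 17² = 289)
(2990219 - 1765988) + s(719) = (2990219 - 1765988) + 289 = 1224231 + 289 = 1224520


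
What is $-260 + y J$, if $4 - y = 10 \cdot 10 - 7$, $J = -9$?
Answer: $541$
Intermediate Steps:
$y = -89$ ($y = 4 - \left(10 \cdot 10 - 7\right) = 4 - \left(100 - 7\right) = 4 - 93 = -89$)
$-260 + y J = -260 - -801 = -260 + 801 = 541$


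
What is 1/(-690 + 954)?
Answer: 1/264 ≈ 0.0037879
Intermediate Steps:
1/(-690 + 954) = 1/264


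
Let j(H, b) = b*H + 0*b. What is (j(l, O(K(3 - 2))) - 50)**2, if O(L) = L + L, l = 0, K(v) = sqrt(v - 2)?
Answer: 2500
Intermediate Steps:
K(v) = sqrt(-2 + v)
O(L) = 2*L
j(H, b) = H*b (j(H, b) = H*b + 0 = H*b)
(j(l, O(K(3 - 2))) - 50)**2 = (0*(2*sqrt(-2 + (3 - 2))) - 50)**2 = (0*(2*sqrt(-2 + 1)) - 50)**2 = (0*(2*sqrt(-1)) - 50)**2 = (0*(2*I) - 50)**2 = (0 - 50)**2 = (-50)**2 = 2500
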